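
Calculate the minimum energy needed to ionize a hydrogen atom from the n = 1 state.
13.6057 eV

The ionization energy is the energy needed to remove the electron completely (n → ∞).

For hydrogen, E_n = -13.6057 eV / n².

At n = 1: E_1 = -13.6057 / 1² = -13.6057000 eV
At n = ∞: E_∞ = 0 eV

Ionization energy = E_∞ - E_1 = 0 - (-13.6057000) = 13.6057000 eV
Ionization energy ≈ 13.6057 eV

This is also called the binding energy of the electron in state n = 1.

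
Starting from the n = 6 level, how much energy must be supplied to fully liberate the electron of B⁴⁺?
9.4484 eV

The ionization energy is the energy needed to remove the electron completely (n → ∞).

For a hydrogen-like ion with Z = 5, E_n = -13.6057 Z² / n² eV.

At n = 6: E_6 = -13.6057 × 5² / 6² = -9.4484028 eV
At n = ∞: E_∞ = 0 eV

Ionization energy = E_∞ - E_6 = 0 - (-9.4484028) = 9.4484028 eV
Ionization energy ≈ 9.4484 eV

This is also called the binding energy of the electron in state n = 6.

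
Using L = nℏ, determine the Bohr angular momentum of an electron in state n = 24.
2.531e-33 J·s (or 24ℏ)

In the Bohr model, angular momentum is quantized:
L = nℏ

where ℏ = h/(2π) = 1.05457e-34 J·s

For n = 24:
L = 24 × 1.05457e-34 J·s
L = 2.531e-33 J·s

This can also be written as L = 24ℏ.
The angular momentum is an integer multiple of the reduced Planck constant.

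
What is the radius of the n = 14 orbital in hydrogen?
10.371873 nm (or 103.718733 Å)

The Bohr radius formula is:
r_n = n² a₀ / Z

where a₀ = 0.052917721 nm is the Bohr radius.

For H (Z = 1) at n = 14:
r_14 = 14² × 0.052917721 nm / 1
r_14 = 196 × 0.052917721 nm / 1
r_14 = 10.3718733 nm / 1
r_14 = 10.371873 nm

The electron orbits at approximately 10.371873 nm from the nucleus.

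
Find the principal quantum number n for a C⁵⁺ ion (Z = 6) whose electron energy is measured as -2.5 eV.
n = 14

The exact energy levels follow E_n = -13.6057 Z² / n² eV with Z = 6.

The measured value (-2.5 eV) is reported to only 2 significant figures, so we must test candidate n values and see which one matches to that precision.

Candidate energies:
  n = 12:  E = -13.6057 × 6² / 12² = -3.40143 eV
  n = 13:  E = -13.6057 × 6² / 13² = -2.89826 eV
  n = 14:  E = -13.6057 × 6² / 14² = -2.49901 eV  ← matches
  n = 15:  E = -13.6057 × 6² / 15² = -2.17691 eV
  n = 16:  E = -13.6057 × 6² / 16² = -1.91330 eV

Checking against the measurement of -2.5 eV (2 sig figs), only n = 14 agrees:
E_14 = -2.49901 eV, which rounds to -2.5 eV ✓

Therefore n = 14.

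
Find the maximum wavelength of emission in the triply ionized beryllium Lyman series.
7.5939 nm

The longest wavelength corresponds to the smallest energy transition in the series.
The Lyman series has all transitions ending at n_f = 1.

For Be³⁺ (Z = 4), the first line (α-line) is the jump from n = 2 to n = 1:
E_2 = -13.6057 × 4² / 2² = -54.422800 eV
E_1 = -13.6057 × 4² / 1² = -217.691200 eV
ΔE = E_2 - E_1 = 163.268400 eV

λ = hc/E = 1239.84 eV·nm / 163.268400 eV
λ = 7.5939 nm

This is the α-line of the Lyman series in Be³⁺.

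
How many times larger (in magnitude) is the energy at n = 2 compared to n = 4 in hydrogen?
4.000000

Using E_n = -13.6057 Z² / n² eV with Z = 1:

E_2 = -13.6057 / 2² = -13.6057 / 4 = -3.401425000000 eV
E_4 = -13.6057 / 4² = -13.6057 / 16 = -0.850356250000 eV

The ratio is:
E_2/E_4 = (-3.401425000000) / (-0.850356250000)
E_2/E_4 = (-13.6057/4) / (-13.6057/16)
E_2/E_4 = 16/4
E_2/E_4 = 4.000000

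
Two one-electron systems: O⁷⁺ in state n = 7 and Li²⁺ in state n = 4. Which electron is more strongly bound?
O⁷⁺ at n = 7 (E = -17.77 eV)

Using E_n = -13.6057 Z² / n² eV:

O⁷⁺ (Z = 8) at n = 7:
E = -13.6057 × 8² / 7² = -13.6057 × 64 / 49 = -17.77071 eV

Li²⁺ (Z = 3) at n = 4:
E = -13.6057 × 3² / 4² = -13.6057 × 9 / 16 = -7.65321 eV

Since -17.77071 eV < -7.65321 eV,
O⁷⁺ at n = 7 is more tightly bound (requires more energy to ionize).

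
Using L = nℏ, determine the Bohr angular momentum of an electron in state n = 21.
2.21e-33 J·s (or 21ℏ)

In the Bohr model, angular momentum is quantized:
L = nℏ

where ℏ = h/(2π) = 1.0546e-34 J·s

For n = 21:
L = 21 × 1.0546e-34 J·s
L = 2.21e-33 J·s

This can also be written as L = 21ℏ.
The angular momentum is an integer multiple of the reduced Planck constant.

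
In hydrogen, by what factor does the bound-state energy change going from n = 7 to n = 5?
1.96000

Using E_n = -13.6057 Z² / n² eV with Z = 1:

E_5 = -13.6057 / 5² = -13.6057 / 25 = -0.54422800000 eV
E_7 = -13.6057 / 7² = -13.6057 / 49 = -0.27766734694 eV

The ratio is:
E_5/E_7 = (-0.54422800000) / (-0.27766734694)
E_5/E_7 = (-13.6057/25) / (-13.6057/49)
E_5/E_7 = 49/25
E_5/E_7 = 1.96000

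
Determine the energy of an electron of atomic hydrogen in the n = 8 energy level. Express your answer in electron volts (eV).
-0.21259 eV

The energy levels of a hydrogen-like atom are given by:
E_n = -13.6057 eV / n²

For n = 8:
E_8 = -13.6057 eV / 8²
E_8 = -13.6057 eV / 64
E_8 = -0.21259 eV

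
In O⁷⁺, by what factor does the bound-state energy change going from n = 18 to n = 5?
12.96000

Using E_n = -13.6057 Z² / n² eV with Z = 8:

E_5 = -13.6057 × 8² / 5² = -870.7648 / 25 = -34.83059200000 eV
E_18 = -13.6057 × 8² / 18² = -870.7648 / 324 = -2.68754567901 eV

The ratio is:
E_5/E_18 = (-34.83059200000) / (-2.68754567901)
E_5/E_18 = (-870.7648/25) / (-870.7648/324)
E_5/E_18 = 324/25
E_5/E_18 = 12.96000
(Note: the Z² factors cancel in the ratio.)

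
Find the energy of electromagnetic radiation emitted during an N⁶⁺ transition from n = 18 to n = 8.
8.359 eV

The energy levels are E_n = -13.6057 Z² eV / n².

Energy at n = 18: E_18 = -13.6057 × 7² / 18² = -2.057652 eV
Energy at n = 8: E_8 = -13.6057 × 7² / 8² = -10.416864 eV

For emission (electron falling to lower state), the photon energy is:
E_photon = E_18 - E_8 = |-2.057652 - (-10.416864)|
E_photon = 8.359 eV

This energy is carried away by the emitted photon.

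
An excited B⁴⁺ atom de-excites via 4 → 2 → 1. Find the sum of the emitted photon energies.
318.88 eV

The energy levels of B⁴⁺ are E_n = -13.6057 × 5² / n² eV.

First transition (4 → 2):
ΔE₁ = |E_2 - E_4|
ΔE₁ = |-85.03562500 - (-21.25890625)| = 63.77672 eV

Second transition (2 → 1):
ΔE₂ = |E_1 - E_2|
ΔE₂ = |-340.14250000 - (-85.03562500)| = 255.10688 eV

Total energy released:
E_total = ΔE₁ + ΔE₂ = 63.77672 + 255.10688 = 318.88 eV

Note: This equals the direct transition 4 → 1: 318.88 eV ✓
Energy is conserved regardless of the path taken.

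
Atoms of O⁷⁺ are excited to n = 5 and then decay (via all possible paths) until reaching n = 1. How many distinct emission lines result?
10

The electron can occupy levels n = 1, 2, ..., 5 during de-excitation — that is m = 5 - 1 + 1 = 5 distinct levels.

The number of distinct spectral lines equals the number of ways to choose 2 of these m levels (each pair gives one possible emission transition):

Number of lines = m(m-1)/2 = 5×4/2 = 10

These correspond to all possible transitions between the 5 levels:
5 → 4, 5 → 3, 5 → 2, 5 → 1, 4 → 3, 4 → 2, 4 → 1, 3 → 2...

Each transition produces a photon with a unique energy (and thus wavelength). This count does not depend on Z.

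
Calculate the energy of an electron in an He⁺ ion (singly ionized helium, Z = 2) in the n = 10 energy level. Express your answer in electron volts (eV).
-0.544228 eV

The energy levels of a hydrogen-like atom are given by:
E_n = -13.6057 Z² / n² eV  (with Z = 2 for He⁺)

For n = 10:
E_10 = -13.6057 × 2² / 10²
E_10 = -13.6057 × 4 / 100
E_10 = -0.544228 eV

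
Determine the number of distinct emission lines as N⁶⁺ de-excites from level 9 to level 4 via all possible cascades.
15

The electron can occupy levels n = 4, 5, ..., 9 during de-excitation — that is m = 9 - 4 + 1 = 6 distinct levels.

The number of distinct spectral lines equals the number of ways to choose 2 of these m levels (each pair gives one possible emission transition):

Number of lines = m(m-1)/2 = 6×5/2 = 15

These correspond to all possible transitions between the 6 levels:
9 → 8, 9 → 7, 9 → 6, 9 → 5, 9 → 4, 8 → 7, 8 → 6, 8 → 5...

Each transition produces a photon with a unique energy (and thus wavelength). This count does not depend on Z.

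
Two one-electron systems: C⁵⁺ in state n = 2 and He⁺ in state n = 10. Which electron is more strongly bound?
C⁵⁺ at n = 2 (E = -122.45 eV)

Using E_n = -13.6057 Z² / n² eV:

C⁵⁺ (Z = 6) at n = 2:
E = -13.6057 × 6² / 2² = -13.6057 × 36 / 4 = -122.45130 eV

He⁺ (Z = 2) at n = 10:
E = -13.6057 × 2² / 10² = -13.6057 × 4 / 100 = -0.54423 eV

Since -122.45130 eV < -0.54423 eV,
C⁵⁺ at n = 2 is more tightly bound (requires more energy to ionize).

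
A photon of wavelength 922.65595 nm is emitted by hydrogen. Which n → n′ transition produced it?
n = 9 → n = 3

First, find the photon energy from the wavelength (hc = 1239.84 eV·nm):
E = hc/λ = 1239.84 eV·nm / 922.65595 nm = 1.3437728 eV

The energy levels of hydrogen satisfy E_n = -13.6057 / n² eV, so an emission n_i → n_f releases
ΔE = 13.6057 × (1/n_f² − 1/n_i²) eV.

Setting ΔE equal to the photon energy:
1/n_f² − 1/n_i² = 1.3437728 / 13.6057 = 0.098765429

Since 1/n_i² must be positive, we need 1/n_f² > 0.098765429, i.e. n_f ≤ 3. For each allowed n_f, solve n_i = (1/n_f² − 0.098765429)^(−1/2) and check whether it is a whole number:
  n_f = 1: 1/n_i² = 1.000000000 − 0.098765429 = 0.901234571 → n_i = 1.053  (not an integer) ✗
  n_f = 2: 1/n_i² = 0.250000000 − 0.098765429 = 0.151234571 → n_i = 2.571  (not an integer) ✗
  n_f = 3: 1/n_i² = 0.111111111 − 0.098765429 = 0.012345682 → n_i = 9.000  → integer, n_i = 9 ✓

Only n_f = 3 gives an integer upper level, n_i = 9.

The transition is from n = 9 to n = 3 (emission).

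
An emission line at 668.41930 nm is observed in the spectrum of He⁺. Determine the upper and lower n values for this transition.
n = 13 → n = 5

First, find the photon energy from the wavelength (hc = 1239.84 eV·nm):
E = hc/λ = 1239.84 eV·nm / 668.41930 nm = 1.8548836 eV

The energy levels of He⁺ satisfy E_n = -13.6057 × 2² / n² eV, so an emission n_i → n_f releases
ΔE = 13.6057 × 2² × (1/n_f² − 1/n_i²) eV.

Setting ΔE equal to the photon energy:
1/n_f² − 1/n_i² = 1.8548836 / (13.6057 × 2²) = 0.034082840

Since 1/n_i² must be positive, we need 1/n_f² > 0.034082840, i.e. n_f ≤ 5. For each allowed n_f, solve n_i = (1/n_f² − 0.034082840)^(−1/2) and check whether it is a whole number:
  n_f = 1: 1/n_i² = 1.000000000 − 0.034082840 = 0.965917160 → n_i = 1.017  (not an integer) ✗
  n_f = 2: 1/n_i² = 0.250000000 − 0.034082840 = 0.215917160 → n_i = 2.152  (not an integer) ✗
  n_f = 3: 1/n_i² = 0.111111111 − 0.034082840 = 0.077028271 → n_i = 3.603  (not an integer) ✗
  n_f = 4: 1/n_i² = 0.062500000 − 0.034082840 = 0.028417160 → n_i = 5.932  (not an integer) ✗
  n_f = 5: 1/n_i² = 0.040000000 − 0.034082840 = 0.005917160 → n_i = 13.000  → integer, n_i = 13 ✓

Only n_f = 5 gives an integer upper level, n_i = 13.

The transition is from n = 13 to n = 5 (emission).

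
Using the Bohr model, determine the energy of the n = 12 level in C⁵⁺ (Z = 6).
-3.401425 eV

For hydrogen-like ions, the energy levels scale with Z²:
E_n = -13.6057 Z² / n² eV

For C⁵⁺ (Z = 6) at n = 12:
E_12 = -13.6057 × 6² / 12²
E_12 = -13.6057 × 36 / 144
E_12 = -489.8052 / 144
E_12 = -3.401425 eV

The energy is 36 times more negative than hydrogen at the same n due to the stronger nuclear charge.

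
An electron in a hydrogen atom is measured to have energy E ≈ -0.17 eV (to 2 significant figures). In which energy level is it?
n = 9

The exact energy levels follow E_n = -13.6057 eV / n².

The measured value (-0.17 eV) is reported to only 2 significant figures, so we must test candidate n values and see which one matches to that precision.

Candidate energies:
  n = 7:  E = -13.6057/7² = -0.27767 eV
  n = 8:  E = -13.6057/8² = -0.21259 eV
  n = 9:  E = -13.6057/9² = -0.16797 eV  ← matches
  n = 10:  E = -13.6057/10² = -0.13606 eV
  n = 11:  E = -13.6057/11² = -0.11244 eV

Checking against the measurement of -0.17 eV (2 sig figs), only n = 9 agrees:
E_9 = -0.16797 eV, which rounds to -0.17 eV ✓

Therefore n = 9.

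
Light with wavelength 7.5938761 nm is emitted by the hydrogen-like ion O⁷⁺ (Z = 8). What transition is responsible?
n = 4 → n = 2

First, find the photon energy from the wavelength (hc = 1239.84 eV·nm):
E = hc/λ = 1239.84 eV·nm / 7.5938761 nm = 163.26840 eV

The energy levels of O⁷⁺ satisfy E_n = -13.6057 × 8² / n² eV, so an emission n_i → n_f releases
ΔE = 13.6057 × 8² × (1/n_f² − 1/n_i²) eV.

Setting ΔE equal to the photon energy:
1/n_f² − 1/n_i² = 163.26840 / (13.6057 × 8²) = 0.18750000

Since 1/n_i² must be positive, we need 1/n_f² > 0.18750000, i.e. n_f ≤ 2. For each allowed n_f, solve n_i = (1/n_f² − 0.18750000)^(−1/2) and check whether it is a whole number:
  n_f = 1: 1/n_i² = 1.00000000 − 0.18750000 = 0.81250000 → n_i = 1.109  (not an integer) ✗
  n_f = 2: 1/n_i² = 0.25000000 − 0.18750000 = 0.06250000 → n_i = 4.000  → integer, n_i = 4 ✓

Only n_f = 2 gives an integer upper level, n_i = 4.

The transition is from n = 4 to n = 2 (emission).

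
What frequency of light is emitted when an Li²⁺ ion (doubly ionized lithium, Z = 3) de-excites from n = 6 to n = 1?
2.879e+16 Hz

First, find the transition energy:
E_6 = -13.6057 × 3² / 6² = -3.40143 eV
E_1 = -13.6057 × 3² / 1² = -122.45130 eV
|ΔE| = |E_1 - E_6| = 119.04987 eV

Convert to Joules: E = 119.04987 eV × (1.602177 × 10⁻¹⁹ J/eV) = 1.90739e-17 J

Using E = hf:
f = E/h = 1.90739e-17 J / (6.62607 × 10⁻³⁴ J·s)
f = 2.879e+16 Hz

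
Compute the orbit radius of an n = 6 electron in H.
1.905038 nm (or 19.050380 Å)

The Bohr radius formula is:
r_n = n² a₀ / Z

where a₀ = 0.052917721 nm is the Bohr radius.

For H (Z = 1) at n = 6:
r_6 = 6² × 0.052917721 nm / 1
r_6 = 36 × 0.052917721 nm / 1
r_6 = 1.9050380 nm / 1
r_6 = 1.905038 nm

The electron orbits at approximately 1.905038 nm from the nucleus.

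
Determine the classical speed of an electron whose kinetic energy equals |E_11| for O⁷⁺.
1.5910e+06 m/s (or 0.531% of c)

The binding energy at n = 11 for O⁷⁺ is:
E_11 = -13.6057 × 8²/11² = -7.1964033 eV
|E_11| = 7.1964033 eV

Convert to Joules:
KE = 7.1964033 eV × (1.602177 × 10⁻¹⁹ J/eV) = 1.152991e-18 J

Using KE = ½mv²:
v = √(2·KE/m_e)
v = √(2 × 1.152991e-18 J / 9.10938 × 10⁻³¹ kg)
v = 1.5910e+06 m/s

This is approximately 0.531% the speed of light.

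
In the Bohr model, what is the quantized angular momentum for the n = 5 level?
5.273e-34 J·s (or 5ℏ)

In the Bohr model, angular momentum is quantized:
L = nℏ

where ℏ = h/(2π) = 1.05457e-34 J·s

For n = 5:
L = 5 × 1.05457e-34 J·s
L = 5.273e-34 J·s

This can also be written as L = 5ℏ.
The angular momentum is an integer multiple of the reduced Planck constant.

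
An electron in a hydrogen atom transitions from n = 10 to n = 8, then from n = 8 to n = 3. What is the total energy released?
1.38 eV

The energy levels of hydrogen are E_n = -13.6057 / n² eV.

First transition (10 → 8):
ΔE₁ = |E_8 - E_10|
ΔE₁ = |-0.21258906 - (-0.13605700)| = 0.07653 eV

Second transition (8 → 3):
ΔE₂ = |E_3 - E_8|
ΔE₂ = |-1.51174444 - (-0.21258906)| = 1.29916 eV

Total energy released:
E_total = ΔE₁ + ΔE₂ = 0.07653 + 1.29916 = 1.38 eV

Note: This equals the direct transition 10 → 3: 1.38 eV ✓
Energy is conserved regardless of the path taken.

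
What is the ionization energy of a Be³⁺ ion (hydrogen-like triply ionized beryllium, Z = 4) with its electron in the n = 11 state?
1.799101 eV

The ionization energy is the energy needed to remove the electron completely (n → ∞).

For a hydrogen-like ion with Z = 4, E_n = -13.6057 Z² / n² eV.

At n = 11: E_11 = -13.6057 × 4² / 11² = -1.799100826 eV
At n = ∞: E_∞ = 0 eV

Ionization energy = E_∞ - E_11 = 0 - (-1.799100826) = 1.799100826 eV
Ionization energy ≈ 1.799101 eV

This is also called the binding energy of the electron in state n = 11.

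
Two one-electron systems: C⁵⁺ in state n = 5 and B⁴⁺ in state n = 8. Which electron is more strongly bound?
C⁵⁺ at n = 5 (E = -19.592208 eV)

Using E_n = -13.6057 Z² / n² eV:

C⁵⁺ (Z = 6) at n = 5:
E = -13.6057 × 6² / 5² = -13.6057 × 36 / 25 = -19.592208000 eV

B⁴⁺ (Z = 5) at n = 8:
E = -13.6057 × 5² / 8² = -13.6057 × 25 / 64 = -5.314726563 eV

Since -19.592208000 eV < -5.314726563 eV,
C⁵⁺ at n = 5 is more tightly bound (requires more energy to ionize).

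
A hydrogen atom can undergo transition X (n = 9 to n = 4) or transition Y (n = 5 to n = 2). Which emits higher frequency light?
5 → 2

Calculate the energy for each transition:

Transition 9 → 4:
ΔE₁ = |E_4 - E_9| = |-13.6057/4² - (-13.6057/9²)|
ΔE₁ = |-0.850356250000 - (-0.167971604938)| = 0.682384645 eV

Transition 5 → 2:
ΔE₂ = |E_2 - E_5| = |-13.6057/2² - (-13.6057/5²)|
ΔE₂ = |-3.401425000000 - (-0.544228000000)| = 2.857197000 eV

Since 2.857197000 eV > 0.682384645 eV, the transition 5 → 2 emits the more energetic photon.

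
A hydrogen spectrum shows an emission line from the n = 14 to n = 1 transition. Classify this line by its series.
Lyman series

The spectral series in hydrogen are named based on the final (lower) energy level:
- Lyman series: n_final = 1 (ultraviolet)
- Balmer series: n_final = 2 (visible/near-UV)
- Paschen series: n_final = 3 (infrared)
- Brackett series: n_final = 4 (infrared)
- Pfund series: n_final = 5 (far infrared)

Since this transition ends at n = 1, it belongs to the Lyman series.

For reference, this 14 → 1 line has photon energy
ΔE = 13.6057 eV × (1/1² - 1/14²) = 13.5363 eV,
corresponding to wavelength λ = hc/ΔE = 1239.84 eV·nm / 13.5363 eV = 91.59 nm in the ultraviolet region.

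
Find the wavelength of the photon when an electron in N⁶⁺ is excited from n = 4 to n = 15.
32.033537 nm

First, find the transition energy using E_n = -13.6057 Z² / n² eV:
E_4 = -13.6057 × 7² / 4² = -41.66745625 eV
E_15 = -13.6057 × 7² / 15² = -2.96301911 eV

Photon energy: |ΔE| = |E_15 - E_4| = 38.70443714 eV

Convert to wavelength using E = hc/λ with hc = 1239.84 eV·nm:
λ = hc/E = 1239.84 eV·nm / 38.70443714 eV
λ = 32.033537 nm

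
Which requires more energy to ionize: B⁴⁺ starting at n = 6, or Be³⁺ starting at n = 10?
B⁴⁺ at n = 6 (E = -9.448 eV)

Using E_n = -13.6057 Z² / n² eV:

B⁴⁺ (Z = 5) at n = 6:
E = -13.6057 × 5² / 6² = -13.6057 × 25 / 36 = -9.448403 eV

Be³⁺ (Z = 4) at n = 10:
E = -13.6057 × 4² / 10² = -13.6057 × 16 / 100 = -2.176912 eV

Since -9.448403 eV < -2.176912 eV,
B⁴⁺ at n = 6 is more tightly bound (requires more energy to ionize).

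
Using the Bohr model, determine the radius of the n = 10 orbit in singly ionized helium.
2.64589 nm (or 26.45886 Å)

The Bohr radius formula is:
r_n = n² a₀ / Z

where a₀ = 0.05291772 nm is the Bohr radius.

For He⁺ (Z = 2) at n = 10:
r_10 = 10² × 0.05291772 nm / 2
r_10 = 100 × 0.05291772 nm / 2
r_10 = 5.291772 nm / 2
r_10 = 2.64589 nm

The electron orbits at approximately 2.64589 nm from the nucleus.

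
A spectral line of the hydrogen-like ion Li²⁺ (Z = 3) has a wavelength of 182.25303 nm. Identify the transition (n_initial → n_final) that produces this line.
n = 12 → n = 4

First, find the photon energy from the wavelength (hc = 1239.84 eV·nm):
E = hc/λ = 1239.84 eV·nm / 182.25303 nm = 6.8028499 eV

The energy levels of Li²⁺ satisfy E_n = -13.6057 × 3² / n² eV, so an emission n_i → n_f releases
ΔE = 13.6057 × 3² × (1/n_f² − 1/n_i²) eV.

Setting ΔE equal to the photon energy:
1/n_f² − 1/n_i² = 6.8028499 / (13.6057 × 3²) = 0.055555555

Since 1/n_i² must be positive, we need 1/n_f² > 0.055555555, i.e. n_f ≤ 4. For each allowed n_f, solve n_i = (1/n_f² − 0.055555555)^(−1/2) and check whether it is a whole number:
  n_f = 1: 1/n_i² = 1.000000000 − 0.055555555 = 0.944444445 → n_i = 1.029  (not an integer) ✗
  n_f = 2: 1/n_i² = 0.250000000 − 0.055555555 = 0.194444445 → n_i = 2.268  (not an integer) ✗
  n_f = 3: 1/n_i² = 0.111111111 − 0.055555555 = 0.055555556 → n_i = 4.243  (not an integer) ✗
  n_f = 4: 1/n_i² = 0.062500000 − 0.055555555 = 0.006944445 → n_i = 12.000  → integer, n_i = 12 ✓

Only n_f = 4 gives an integer upper level, n_i = 12.

The transition is from n = 12 to n = 4 (emission).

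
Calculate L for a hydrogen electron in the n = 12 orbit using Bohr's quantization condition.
1.2655e-33 J·s (or 12ℏ)

In the Bohr model, angular momentum is quantized:
L = nℏ

where ℏ = h/(2π) = 1.054572e-34 J·s

For n = 12:
L = 12 × 1.054572e-34 J·s
L = 1.2655e-33 J·s

This can also be written as L = 12ℏ.
The angular momentum is an integer multiple of the reduced Planck constant.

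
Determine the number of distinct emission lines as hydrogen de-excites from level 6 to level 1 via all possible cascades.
15

The electron can occupy levels n = 1, 2, ..., 6 during de-excitation — that is m = 6 - 1 + 1 = 6 distinct levels.

The number of distinct spectral lines equals the number of ways to choose 2 of these m levels (each pair gives one possible emission transition):

Number of lines = m(m-1)/2 = 6×5/2 = 15

These correspond to all possible transitions between the 6 levels:
6 → 5, 6 → 4, 6 → 3, 6 → 2, 6 → 1, 5 → 4, 5 → 3, 5 → 2...

Each transition produces a photon with a unique energy (and thus wavelength). This count does not depend on Z.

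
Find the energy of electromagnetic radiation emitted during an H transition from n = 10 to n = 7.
0.142 eV

The energy levels are E_n = -13.6057 eV / n².

Energy at n = 10: E_10 = -13.6057 / 10² = -0.136057 eV
Energy at n = 7: E_7 = -13.6057 / 7² = -0.277667 eV

For emission (electron falling to lower state), the photon energy is:
E_photon = E_10 - E_7 = |-0.136057 - (-0.277667)|
E_photon = 0.142 eV

This energy is carried away by the emitted photon.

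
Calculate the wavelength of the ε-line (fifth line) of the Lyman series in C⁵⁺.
2.604 nm

The lines of a series are numbered from the longest wavelength (smallest ΔE) outward; the fifth line is the transition from n = n_f + 5 to n_f.
The Lyman series has all transitions ending at n_f = 1.

For C⁵⁺ (Z = 6), the fifth line (ε-line) is the jump from n = 6 to n = 1:
E_6 = -13.6057 × 6² / 6² = -13.60570 eV
E_1 = -13.6057 × 6² / 1² = -489.80520 eV
ΔE = E_6 - E_1 = 476.19950 eV

λ = hc/E = 1239.84 eV·nm / 476.19950 eV
λ = 2.604 nm

This is the ε-line of the Lyman series in C⁵⁺.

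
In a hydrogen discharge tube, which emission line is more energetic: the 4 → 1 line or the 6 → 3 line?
4 → 1

Calculate the energy for each transition:

Transition 4 → 1:
ΔE₁ = |E_1 - E_4| = |-13.6057/1² - (-13.6057/4²)|
ΔE₁ = |-13.605700000000 - (-0.850356250000)| = 12.755343750 eV

Transition 6 → 3:
ΔE₂ = |E_3 - E_6| = |-13.6057/3² - (-13.6057/6²)|
ΔE₂ = |-1.511744444444 - (-0.377936111111)| = 1.133808333 eV

Since 12.755343750 eV > 1.133808333 eV, the transition 4 → 1 emits the more energetic photon.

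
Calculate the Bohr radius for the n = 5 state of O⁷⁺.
0.1654 nm (or 1.6537 Å)

The Bohr radius formula is:
r_n = n² a₀ / Z

where a₀ = 0.0529177 nm is the Bohr radius.

For O⁷⁺ (Z = 8) at n = 5:
r_5 = 5² × 0.0529177 nm / 8
r_5 = 25 × 0.0529177 nm / 8
r_5 = 1.32294 nm / 8
r_5 = 0.1654 nm

The electron orbits at approximately 0.1654 nm from the nucleus.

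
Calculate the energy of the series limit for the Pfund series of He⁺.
2.177 eV

The series limit corresponds to the transition from n = ∞ to n = 5.
This is the highest energy (shortest wavelength) transition in the Pfund series.

E_∞ = 0 eV
E_5 = -13.6057 × 2² / 5² = -2.177 eV

Energy at series limit:
ΔE = E_∞ - E_5 = 0 - (-2.177) = 2.177 eV

This energy equals the ionization energy from the n = 5 state of He⁺.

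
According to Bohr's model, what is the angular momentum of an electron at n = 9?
9.49e-34 J·s (or 9ℏ)

In the Bohr model, angular momentum is quantized:
L = nℏ

where ℏ = h/(2π) = 1.0546e-34 J·s

For n = 9:
L = 9 × 1.0546e-34 J·s
L = 9.49e-34 J·s

This can also be written as L = 9ℏ.
The angular momentum is an integer multiple of the reduced Planck constant.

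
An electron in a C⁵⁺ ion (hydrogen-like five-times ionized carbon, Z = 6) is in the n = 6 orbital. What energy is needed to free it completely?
13.606 eV

The ionization energy is the energy needed to remove the electron completely (n → ∞).

For a hydrogen-like ion with Z = 6, E_n = -13.6057 Z² / n² eV.

At n = 6: E_6 = -13.6057 × 6² / 6² = -13.605700 eV
At n = ∞: E_∞ = 0 eV

Ionization energy = E_∞ - E_6 = 0 - (-13.605700) = 13.605700 eV
Ionization energy ≈ 13.606 eV

This is also called the binding energy of the electron in state n = 6.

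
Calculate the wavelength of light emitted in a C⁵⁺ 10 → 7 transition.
243.20 nm

First, find the transition energy using E_n = -13.6057 Z² / n² eV:
E_10 = -13.6057 × 6² / 10² = -4.898052 eV
E_7 = -13.6057 × 6² / 7² = -9.996024 eV

Photon energy: |ΔE| = |E_7 - E_10| = 5.097972 eV

Convert to wavelength using E = hc/λ with hc = 1239.84 eV·nm:
λ = hc/E = 1239.84 eV·nm / 5.097972 eV
λ = 243.20 nm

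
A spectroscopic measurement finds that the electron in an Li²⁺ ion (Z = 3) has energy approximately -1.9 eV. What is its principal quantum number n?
n = 8

The exact energy levels follow E_n = -13.6057 Z² / n² eV with Z = 3.

The measured value (-1.9 eV) is reported to only 2 significant figures, so we must test candidate n values and see which one matches to that precision.

Candidate energies:
  n = 6:  E = -13.6057 × 3² / 6² = -3.40143 eV
  n = 7:  E = -13.6057 × 3² / 7² = -2.49901 eV
  n = 8:  E = -13.6057 × 3² / 8² = -1.91330 eV  ← matches
  n = 9:  E = -13.6057 × 3² / 9² = -1.51174 eV
  n = 10:  E = -13.6057 × 3² / 10² = -1.22451 eV

Checking against the measurement of -1.9 eV (2 sig figs), only n = 8 agrees:
E_8 = -1.91330 eV, which rounds to -1.9 eV ✓

Therefore n = 8.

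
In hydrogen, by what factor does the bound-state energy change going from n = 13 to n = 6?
4.694444

Using E_n = -13.6057 Z² / n² eV with Z = 1:

E_6 = -13.6057 / 6² = -13.6057 / 36 = -0.377936111111 eV
E_13 = -13.6057 / 13² = -13.6057 / 169 = -0.080507100592 eV

The ratio is:
E_6/E_13 = (-0.377936111111) / (-0.080507100592)
E_6/E_13 = (-13.6057/36) / (-13.6057/169)
E_6/E_13 = 169/36
E_6/E_13 = 4.694444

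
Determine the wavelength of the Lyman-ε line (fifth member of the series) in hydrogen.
93.73013 nm

The lines of a series are numbered from the longest wavelength (smallest ΔE) outward; the fifth line is the transition from n = n_f + 5 to n_f.
The Lyman series has all transitions ending at n_f = 1.

For H, the fifth line (ε-line) is the jump from n = 6 to n = 1:
E_6 = -13.6057 / 6² = -0.3779361 eV
E_1 = -13.6057 / 1² = -13.6057000 eV
ΔE = E_6 - E_1 = 13.2277639 eV

λ = hc/E = 1239.84 eV·nm / 13.2277639 eV
λ = 93.73013 nm

This is the ε-line of the Lyman series in H.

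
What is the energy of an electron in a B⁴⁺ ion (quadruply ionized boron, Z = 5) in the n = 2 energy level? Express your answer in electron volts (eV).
-85.04 eV

The energy levels of a hydrogen-like atom are given by:
E_n = -13.6057 Z² / n² eV  (with Z = 5 for B⁴⁺)

For n = 2:
E_2 = -13.6057 × 5² / 2²
E_2 = -13.6057 × 25 / 4
E_2 = -85.04 eV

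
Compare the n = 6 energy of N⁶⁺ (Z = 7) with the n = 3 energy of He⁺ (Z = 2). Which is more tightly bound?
N⁶⁺ at n = 6 (E = -18.518869 eV)

Using E_n = -13.6057 Z² / n² eV:

N⁶⁺ (Z = 7) at n = 6:
E = -13.6057 × 7² / 6² = -13.6057 × 49 / 36 = -18.518869444 eV

He⁺ (Z = 2) at n = 3:
E = -13.6057 × 2² / 3² = -13.6057 × 4 / 9 = -6.046977778 eV

Since -18.518869444 eV < -6.046977778 eV,
N⁶⁺ at n = 6 is more tightly bound (requires more energy to ionize).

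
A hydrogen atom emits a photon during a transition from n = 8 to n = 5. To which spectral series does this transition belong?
Pfund series

The spectral series in hydrogen are named based on the final (lower) energy level:
- Lyman series: n_final = 1 (ultraviolet)
- Balmer series: n_final = 2 (visible/near-UV)
- Paschen series: n_final = 3 (infrared)
- Brackett series: n_final = 4 (infrared)
- Pfund series: n_final = 5 (far infrared)

Since this transition ends at n = 5, it belongs to the Pfund series.

For reference, this 8 → 5 line has photon energy
ΔE = 13.6057 eV × (1/5² - 1/8²) = 0.331638938 eV,
corresponding to wavelength λ = hc/ΔE = 1239.84 eV·nm / 0.331638938 eV = 3738.524 nm in the far infrared region.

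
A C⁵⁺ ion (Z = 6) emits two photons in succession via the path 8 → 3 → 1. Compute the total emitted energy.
482.1520 eV

The energy levels of C⁵⁺ are E_n = -13.6057 × 6² / n² eV.

First transition (8 → 3):
ΔE₁ = |E_3 - E_8|
ΔE₁ = |-54.4228000000 - (-7.6532062500)| = 46.7695938 eV

Second transition (3 → 1):
ΔE₂ = |E_1 - E_3|
ΔE₂ = |-489.8052000000 - (-54.4228000000)| = 435.3824000 eV

Total energy released:
E_total = ΔE₁ + ΔE₂ = 46.7695938 + 435.3824000 = 482.1520 eV

Note: This equals the direct transition 8 → 1: 482.1520 eV ✓
Energy is conserved regardless of the path taken.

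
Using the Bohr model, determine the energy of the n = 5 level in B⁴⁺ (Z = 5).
-13.606 eV

For hydrogen-like ions, the energy levels scale with Z²:
E_n = -13.6057 Z² / n² eV

For B⁴⁺ (Z = 5) at n = 5:
E_5 = -13.6057 × 5² / 5²
E_5 = -13.6057 × 25 / 25
E_5 = -340.1425 / 25
E_5 = -13.606 eV

The energy is 25 times more negative than hydrogen at the same n due to the stronger nuclear charge.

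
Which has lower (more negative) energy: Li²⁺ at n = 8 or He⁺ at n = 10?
Li²⁺ at n = 8 (E = -1.91 eV)

Using E_n = -13.6057 Z² / n² eV:

Li²⁺ (Z = 3) at n = 8:
E = -13.6057 × 3² / 8² = -13.6057 × 9 / 64 = -1.91330 eV

He⁺ (Z = 2) at n = 10:
E = -13.6057 × 2² / 10² = -13.6057 × 4 / 100 = -0.54423 eV

Since -1.91330 eV < -0.54423 eV,
Li²⁺ at n = 8 is more tightly bound (requires more energy to ionize).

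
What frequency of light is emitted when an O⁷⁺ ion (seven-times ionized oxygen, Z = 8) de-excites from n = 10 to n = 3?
2.129e+16 Hz

First, find the transition energy:
E_10 = -13.6057 × 8² / 10² = -8.707648 eV
E_3 = -13.6057 × 8² / 3² = -96.751644 eV
|ΔE| = |E_3 - E_10| = 88.043996 eV

Convert to Joules: E = 88.043996 eV × (1.602177 × 10⁻¹⁹ J/eV) = 1.41062e-17 J

Using E = hf:
f = E/h = 1.41062e-17 J / (6.62607 × 10⁻³⁴ J·s)
f = 2.129e+16 Hz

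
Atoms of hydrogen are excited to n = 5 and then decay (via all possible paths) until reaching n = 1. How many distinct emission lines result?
10

The electron can occupy levels n = 1, 2, ..., 5 during de-excitation — that is m = 5 - 1 + 1 = 5 distinct levels.

The number of distinct spectral lines equals the number of ways to choose 2 of these m levels (each pair gives one possible emission transition):

Number of lines = m(m-1)/2 = 5×4/2 = 10

These correspond to all possible transitions between the 5 levels:
5 → 4, 5 → 3, 5 → 2, 5 → 1, 4 → 3, 4 → 2, 4 → 1, 3 → 2...

Each transition produces a photon with a unique energy (and thus wavelength). This count does not depend on Z.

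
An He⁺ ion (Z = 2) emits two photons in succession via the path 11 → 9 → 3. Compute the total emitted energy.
5.60 eV

The energy levels of He⁺ are E_n = -13.6057 × 2² / n² eV.

First transition (11 → 9):
ΔE₁ = |E_9 - E_11|
ΔE₁ = |-0.67188642 - (-0.44977521)| = 0.22211 eV

Second transition (9 → 3):
ΔE₂ = |E_3 - E_9|
ΔE₂ = |-6.04697778 - (-0.67188642)| = 5.37509 eV

Total energy released:
E_total = ΔE₁ + ΔE₂ = 0.22211 + 5.37509 = 5.60 eV

Note: This equals the direct transition 11 → 3: 5.60 eV ✓
Energy is conserved regardless of the path taken.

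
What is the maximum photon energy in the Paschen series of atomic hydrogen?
1.51174 eV

The series limit corresponds to the transition from n = ∞ to n = 3.
This is the highest energy (shortest wavelength) transition in the Paschen series.

E_∞ = 0 eV
E_3 = -13.6057 / 3² = -1.51174 eV

Energy at series limit:
ΔE = E_∞ - E_3 = 0 - (-1.51174) = 1.51174 eV

This energy equals the ionization energy from the n = 3 state of hydrogen.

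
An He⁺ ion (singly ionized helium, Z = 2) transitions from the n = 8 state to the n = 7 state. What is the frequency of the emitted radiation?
6.29435e+13 Hz

First, find the transition energy:
E_8 = -13.6057 × 2² / 8² = -0.850356250 eV
E_7 = -13.6057 × 2² / 7² = -1.110669388 eV
|ΔE| = |E_7 - E_8| = 0.260313138 eV

Convert to Joules: E = 0.260313138 eV × (1.602177 × 10⁻¹⁹ J/eV) = 4.1706772e-20 J

Using E = hf:
f = E/h = 4.1706772e-20 J / (6.62607 × 10⁻³⁴ J·s)
f = 6.29435e+13 Hz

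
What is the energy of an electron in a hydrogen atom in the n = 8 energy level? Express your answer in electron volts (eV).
-0.212589 eV

The energy levels of a hydrogen-like atom are given by:
E_n = -13.6057 eV / n²

For n = 8:
E_8 = -13.6057 eV / 8²
E_8 = -13.6057 eV / 64
E_8 = -0.212589 eV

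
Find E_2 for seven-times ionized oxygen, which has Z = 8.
-217.691200 eV

For hydrogen-like ions, the energy levels scale with Z²:
E_n = -13.6057 Z² / n² eV

For O⁷⁺ (Z = 8) at n = 2:
E_2 = -13.6057 × 8² / 2²
E_2 = -13.6057 × 64 / 4
E_2 = -870.7648 / 4
E_2 = -217.691200 eV

The energy is 64 times more negative than hydrogen at the same n due to the stronger nuclear charge.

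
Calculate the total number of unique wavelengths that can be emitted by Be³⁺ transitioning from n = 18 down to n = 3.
120

The electron can occupy levels n = 3, 4, ..., 18 during de-excitation — that is m = 18 - 3 + 1 = 16 distinct levels.

The number of distinct spectral lines equals the number of ways to choose 2 of these m levels (each pair gives one possible emission transition):

Number of lines = m(m-1)/2 = 16×15/2 = 120

These correspond to all possible transitions between the 16 levels:
18 → 17, 18 → 16, 18 → 15, 18 → 14, 18 → 13, 18 → 12, 18 → 11, 18 → 10...

Each transition produces a photon with a unique energy (and thus wavelength). This count does not depend on Z.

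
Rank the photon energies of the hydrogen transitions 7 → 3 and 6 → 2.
6 → 2

Calculate the energy for each transition:

Transition 7 → 3:
ΔE₁ = |E_3 - E_7| = |-13.6057/3² - (-13.6057/7²)|
ΔE₁ = |-1.51174444444 - (-0.27766734694)| = 1.23407710 eV

Transition 6 → 2:
ΔE₂ = |E_2 - E_6| = |-13.6057/2² - (-13.6057/6²)|
ΔE₂ = |-3.40142500000 - (-0.37793611111)| = 3.02348889 eV

Since 3.02348889 eV > 1.23407710 eV, the transition 6 → 2 emits the more energetic photon.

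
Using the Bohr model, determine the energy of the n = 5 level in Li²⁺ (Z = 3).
-4.8981 eV

For hydrogen-like ions, the energy levels scale with Z²:
E_n = -13.6057 Z² / n² eV

For Li²⁺ (Z = 3) at n = 5:
E_5 = -13.6057 × 3² / 5²
E_5 = -13.6057 × 9 / 25
E_5 = -122.4513 / 25
E_5 = -4.8981 eV

The energy is 9 times more negative than hydrogen at the same n due to the stronger nuclear charge.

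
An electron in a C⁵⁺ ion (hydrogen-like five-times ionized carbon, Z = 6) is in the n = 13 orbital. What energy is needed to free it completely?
2.898 eV

The ionization energy is the energy needed to remove the electron completely (n → ∞).

For a hydrogen-like ion with Z = 6, E_n = -13.6057 Z² / n² eV.

At n = 13: E_13 = -13.6057 × 6² / 13² = -2.898256 eV
At n = ∞: E_∞ = 0 eV

Ionization energy = E_∞ - E_13 = 0 - (-2.898256) = 2.898256 eV
Ionization energy ≈ 2.898 eV

This is also called the binding energy of the electron in state n = 13.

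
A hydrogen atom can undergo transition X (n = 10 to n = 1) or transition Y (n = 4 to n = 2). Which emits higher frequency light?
10 → 1

Calculate the energy for each transition:

Transition 10 → 1:
ΔE₁ = |E_1 - E_10| = |-13.6057/1² - (-13.6057/10²)|
ΔE₁ = |-13.60570000 - (-0.13605700)| = 13.46964 eV

Transition 4 → 2:
ΔE₂ = |E_2 - E_4| = |-13.6057/2² - (-13.6057/4²)|
ΔE₂ = |-3.40142500 - (-0.85035625)| = 2.55107 eV

Since 13.46964 eV > 2.55107 eV, the transition 10 → 1 emits the more energetic photon.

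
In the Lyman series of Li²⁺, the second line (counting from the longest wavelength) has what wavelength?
11.391 nm

The lines of a series are numbered from the longest wavelength (smallest ΔE) outward; the second line is the transition from n = n_f + 2 to n_f.
The Lyman series has all transitions ending at n_f = 1.

For Li²⁺ (Z = 3), the second line (β-line) is the jump from n = 3 to n = 1:
E_3 = -13.6057 × 3² / 3² = -13.60570 eV
E_1 = -13.6057 × 3² / 1² = -122.45130 eV
ΔE = E_3 - E_1 = 108.84560 eV

λ = hc/E = 1239.84 eV·nm / 108.84560 eV
λ = 11.391 nm

This is the β-line of the Lyman series in Li²⁺.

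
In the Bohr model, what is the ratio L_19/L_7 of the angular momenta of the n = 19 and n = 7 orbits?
2.714

In the Bohr model, L_n = nℏ, so the ratio is purely the ratio of quantum numbers:

L_19/L_7 = 19ℏ / 7ℏ = 19/7 = 2.714

The angular momentum scales linearly with n.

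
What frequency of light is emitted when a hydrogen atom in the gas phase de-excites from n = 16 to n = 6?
7.853e+13 Hz

First, find the transition energy:
E_16 = -13.6057 / 16² = -0.05314727 eV
E_6 = -13.6057 / 6² = -0.37793611 eV
|ΔE| = |E_6 - E_16| = 0.32478884 eV

Convert to Joules: E = 0.32478884 eV × (1.602177 × 10⁻¹⁹ J/eV) = 5.20369e-20 J

Using E = hf:
f = E/h = 5.20369e-20 J / (6.62607 × 10⁻³⁴ J·s)
f = 7.853e+13 Hz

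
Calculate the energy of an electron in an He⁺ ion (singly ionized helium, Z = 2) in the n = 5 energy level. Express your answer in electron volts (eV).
-2.1769 eV

The energy levels of a hydrogen-like atom are given by:
E_n = -13.6057 Z² / n² eV  (with Z = 2 for He⁺)

For n = 5:
E_5 = -13.6057 × 2² / 5²
E_5 = -13.6057 × 4 / 25
E_5 = -2.1769 eV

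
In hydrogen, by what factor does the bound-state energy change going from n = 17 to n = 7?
5.897959

Using E_n = -13.6057 Z² / n² eV with Z = 1:

E_7 = -13.6057 / 7² = -13.6057 / 49 = -0.277667346939 eV
E_17 = -13.6057 / 17² = -13.6057 / 289 = -0.047078546713 eV

The ratio is:
E_7/E_17 = (-0.277667346939) / (-0.047078546713)
E_7/E_17 = (-13.6057/49) / (-13.6057/289)
E_7/E_17 = 289/49
E_7/E_17 = 5.897959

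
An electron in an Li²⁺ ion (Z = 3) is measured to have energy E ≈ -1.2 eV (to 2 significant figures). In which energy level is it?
n = 10

The exact energy levels follow E_n = -13.6057 Z² / n² eV with Z = 3.

The measured value (-1.2 eV) is reported to only 2 significant figures, so we must test candidate n values and see which one matches to that precision.

Candidate energies:
  n = 8:  E = -13.6057 × 3² / 8² = -1.91330 eV
  n = 9:  E = -13.6057 × 3² / 9² = -1.51174 eV
  n = 10:  E = -13.6057 × 3² / 10² = -1.22451 eV  ← matches
  n = 11:  E = -13.6057 × 3² / 11² = -1.01199 eV
  n = 12:  E = -13.6057 × 3² / 12² = -0.85036 eV

Checking against the measurement of -1.2 eV (2 sig figs), only n = 10 agrees:
E_10 = -1.22451 eV, which rounds to -1.2 eV ✓

Therefore n = 10.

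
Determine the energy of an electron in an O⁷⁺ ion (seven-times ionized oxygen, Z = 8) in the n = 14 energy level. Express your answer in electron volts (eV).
-4.4427 eV

The energy levels of a hydrogen-like atom are given by:
E_n = -13.6057 Z² / n² eV  (with Z = 8 for O⁷⁺)

For n = 14:
E_14 = -13.6057 × 8² / 14²
E_14 = -13.6057 × 64 / 196
E_14 = -4.4427 eV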